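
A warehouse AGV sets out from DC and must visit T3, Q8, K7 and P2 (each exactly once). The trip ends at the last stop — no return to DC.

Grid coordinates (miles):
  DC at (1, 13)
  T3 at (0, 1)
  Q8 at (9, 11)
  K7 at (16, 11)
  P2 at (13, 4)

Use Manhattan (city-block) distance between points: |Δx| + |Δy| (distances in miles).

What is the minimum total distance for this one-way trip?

Minimum one-way distance = 43 miles.

There are 4! = 24 possible orderings.
DC - T3 - Q8 - K7 - P2: 13+19+7+10 = 49
DC - T3 - Q8 - P2 - K7: 13+19+11+10 = 53
DC - T3 - K7 - Q8 - P2: 13+26+7+11 = 57
DC - T3 - K7 - P2 - Q8: 13+26+10+11 = 60
DC - T3 - P2 - Q8 - K7: 13+16+11+7 = 47
DC - T3 - P2 - K7 - Q8: 13+16+10+7 = 46
DC - Q8 - T3 - K7 - P2: 10+19+26+10 = 65
DC - Q8 - T3 - P2 - K7: 10+19+16+10 = 55
DC - Q8 - K7 - T3 - P2: 10+7+26+16 = 59
DC - Q8 - K7 - P2 - T3: 10+7+10+16 = 43
DC - Q8 - P2 - T3 - K7: 10+11+16+26 = 63
DC - Q8 - P2 - K7 - T3: 10+11+10+26 = 57
DC - K7 - T3 - Q8 - P2: 17+26+19+11 = 73
DC - K7 - T3 - P2 - Q8: 17+26+16+11 = 70
… (10 more)
The minimum is 43.
One shortest path: DC → Q8 → K7 → P2 → T3.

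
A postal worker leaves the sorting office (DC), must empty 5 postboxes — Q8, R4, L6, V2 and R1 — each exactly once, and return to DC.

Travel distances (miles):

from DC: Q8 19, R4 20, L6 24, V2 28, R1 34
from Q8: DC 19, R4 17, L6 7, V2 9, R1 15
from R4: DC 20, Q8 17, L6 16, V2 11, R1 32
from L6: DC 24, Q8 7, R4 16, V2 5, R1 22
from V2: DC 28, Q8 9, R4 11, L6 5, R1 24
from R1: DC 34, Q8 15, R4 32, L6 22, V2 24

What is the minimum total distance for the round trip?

DC → Q8 → R4 → L6 → V2 → R1 → DC: 19+17+16+5+24+34 = 115
DC → Q8 → R4 → L6 → R1 → V2 → DC: 19+17+16+22+24+28 = 126
DC → Q8 → R4 → V2 → L6 → R1 → DC: 19+17+11+5+22+34 = 108
DC → Q8 → R4 → V2 → R1 → L6 → DC: 19+17+11+24+22+24 = 117
DC → Q8 → R4 → R1 → L6 → V2 → DC: 19+17+32+22+5+28 = 123
DC → Q8 → R4 → R1 → V2 → L6 → DC: 19+17+32+24+5+24 = 121
DC → Q8 → L6 → R4 → V2 → R1 → DC: 19+7+16+11+24+34 = 111
DC → Q8 → L6 → R4 → R1 → V2 → DC: 19+7+16+32+24+28 = 126
DC → Q8 → L6 → V2 → R4 → R1 → DC: 19+7+5+11+32+34 = 108
DC → Q8 → L6 → V2 → R1 → R4 → DC: 19+7+5+24+32+20 = 107
DC → Q8 → L6 → R1 → R4 → V2 → DC: 19+7+22+32+11+28 = 119
DC → Q8 → L6 → R1 → V2 → R4 → DC: 19+7+22+24+11+20 = 103
DC → Q8 → V2 → R4 → L6 → R1 → DC: 19+9+11+16+22+34 = 111
DC → Q8 → V2 → R4 → R1 → L6 → DC: 19+9+11+32+22+24 = 117
… (46 more)
DC → Q8 → R1 → L6 → V2 → R4 → DC: 19+15+22+5+11+20 = 92  ← best
The minimum is 92.
One optimal route: DC → Q8 → R1 → L6 → V2 → R4 → DC (or its reverse).

92 miles — the shortest possible round trip.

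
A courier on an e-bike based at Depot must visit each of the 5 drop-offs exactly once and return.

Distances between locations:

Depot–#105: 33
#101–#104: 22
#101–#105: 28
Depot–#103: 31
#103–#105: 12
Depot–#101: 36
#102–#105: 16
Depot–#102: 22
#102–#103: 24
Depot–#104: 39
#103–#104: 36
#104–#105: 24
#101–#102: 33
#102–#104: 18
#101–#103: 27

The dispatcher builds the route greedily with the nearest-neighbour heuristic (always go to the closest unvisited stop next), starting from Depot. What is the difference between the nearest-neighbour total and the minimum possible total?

5 longer than the optimal tour.

From Depot: #102=22, #103=31, #105=33, #101=36, #104=39 → choose #102 (22).
From #102: #105=16, #104=18, #103=24, #101=33 → choose #105 (16).
From #105: #103=12, #104=24, #101=28 → choose #103 (12).
From #103: #101=27, #104=36 → choose #101 (27).
From #101: #104=22 → choose #104 (22).
NN route Depot → #102 → #105 → #103 → #101 → #104 → Depot costs 138.
Optimal: Depot → #102 → #104 → #101 → #105 → #103 → Depot costs 133 (by enumerating all 60 distinct tours).
Excess = 138 − 133 = 5.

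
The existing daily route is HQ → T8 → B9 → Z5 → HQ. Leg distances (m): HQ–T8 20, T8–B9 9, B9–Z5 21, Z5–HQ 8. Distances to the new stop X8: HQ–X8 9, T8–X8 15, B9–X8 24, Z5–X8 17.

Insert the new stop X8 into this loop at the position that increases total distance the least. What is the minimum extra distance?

Adding 4 m by placing X8 on the HQ–T8 leg.

Insertion cost between consecutive stops i–j is d(i,X8) + d(X8,j) − d(i,j):
  between HQ and T8: 9 + 15 − 20 = 4
  between T8 and B9: 15 + 24 − 9 = 30
  between B9 and Z5: 24 + 17 − 21 = 20
  between Z5 and HQ: 17 + 9 − 8 = 18
Cheapest insertion is between HQ and T8, adding 4.
New total = 58 + 4 = 62.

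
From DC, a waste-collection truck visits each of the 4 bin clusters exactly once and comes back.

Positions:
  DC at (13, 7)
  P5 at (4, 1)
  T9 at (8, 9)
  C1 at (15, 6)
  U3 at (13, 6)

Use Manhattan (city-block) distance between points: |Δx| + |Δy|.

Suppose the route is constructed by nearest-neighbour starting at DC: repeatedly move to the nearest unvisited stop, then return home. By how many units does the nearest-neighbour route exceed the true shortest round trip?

DC: U3=1, C1=3, T9=7, P5=15 ⇒ U3
U3: C1=2, T9=8, P5=14 ⇒ C1
C1: T9=10, P5=16 ⇒ T9
T9: P5=12 ⇒ P5
NN route DC → U3 → C1 → T9 → P5 → DC costs 40.
Optimal: DC → T9 → P5 → C1 → U3 → DC costs 38 (by enumerating all 12 distinct tours).
Excess = 40 − 38 = 2.

2 longer than the optimal tour.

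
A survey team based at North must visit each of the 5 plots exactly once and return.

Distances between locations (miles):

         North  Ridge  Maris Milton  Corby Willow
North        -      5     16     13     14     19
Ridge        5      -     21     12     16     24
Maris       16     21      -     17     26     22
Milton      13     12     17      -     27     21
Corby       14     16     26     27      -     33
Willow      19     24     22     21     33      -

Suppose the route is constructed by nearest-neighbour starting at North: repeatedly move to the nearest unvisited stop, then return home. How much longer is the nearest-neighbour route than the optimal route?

North: Ridge=5, Milton=13, Corby=14, Maris=16, Willow=19 ⇒ Ridge
Ridge: Milton=12, Corby=16, Maris=21, Willow=24 ⇒ Milton
Milton: Maris=17, Willow=21, Corby=27 ⇒ Maris
Maris: Willow=22, Corby=26 ⇒ Willow
Willow: Corby=33 ⇒ Corby
NN route North → Ridge → Milton → Maris → Willow → Corby → North costs 103.
Optimal: North → Ridge → Milton → Willow → Maris → Corby → North costs 100 (by enumerating all 60 distinct tours).
Excess = 103 − 100 = 3.

3 miles longer than the optimal tour.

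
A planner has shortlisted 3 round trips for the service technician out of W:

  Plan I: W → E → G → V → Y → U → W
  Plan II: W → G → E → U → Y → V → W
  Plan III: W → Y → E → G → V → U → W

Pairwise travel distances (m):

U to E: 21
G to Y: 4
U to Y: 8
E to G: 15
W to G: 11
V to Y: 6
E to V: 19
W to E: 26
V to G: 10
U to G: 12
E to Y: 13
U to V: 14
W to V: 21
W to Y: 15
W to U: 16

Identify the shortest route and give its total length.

Plan I: 26 + 15 + 10 + 6 + 8 + 16 = 81
Plan II: 11 + 15 + 21 + 8 + 6 + 21 = 82
Plan III: 15 + 13 + 15 + 10 + 14 + 16 = 83

81 m — Plan I is the shortest.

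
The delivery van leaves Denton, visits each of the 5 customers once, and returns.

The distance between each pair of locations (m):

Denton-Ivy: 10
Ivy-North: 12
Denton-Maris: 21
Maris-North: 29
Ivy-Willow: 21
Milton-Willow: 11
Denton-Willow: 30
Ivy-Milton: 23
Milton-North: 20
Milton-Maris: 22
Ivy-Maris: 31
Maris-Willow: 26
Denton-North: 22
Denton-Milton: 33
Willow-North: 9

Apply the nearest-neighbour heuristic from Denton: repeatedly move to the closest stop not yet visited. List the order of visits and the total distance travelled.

From Denton: distances to unvisited — Ivy=10, Maris=21, North=22, Willow=30, Milton=33. Nearest is Ivy (10).
From Ivy: distances to unvisited — North=12, Willow=21, Milton=23, Maris=31. Nearest is North (12).
From North: distances to unvisited — Willow=9, Milton=20, Maris=29. Nearest is Willow (9).
From Willow: distances to unvisited — Milton=11, Maris=26. Nearest is Milton (11).
From Milton: distances to unvisited — Maris=22. Nearest is Maris (22).
Return Maris→Denton: 21.
Total = 10 + 12 + 9 + 11 + 22 + 21 = 85.

Nearest-neighbour total = 85 m; route Denton → Ivy → North → Willow → Milton → Maris → Denton.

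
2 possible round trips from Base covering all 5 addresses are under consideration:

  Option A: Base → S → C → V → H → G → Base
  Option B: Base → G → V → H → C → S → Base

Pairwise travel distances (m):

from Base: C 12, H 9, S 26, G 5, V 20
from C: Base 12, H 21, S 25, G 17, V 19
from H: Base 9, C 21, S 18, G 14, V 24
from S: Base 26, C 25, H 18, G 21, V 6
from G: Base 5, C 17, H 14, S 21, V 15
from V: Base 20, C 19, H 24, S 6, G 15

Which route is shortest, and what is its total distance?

Shortest is Option A, total 113 m.

Option A: 26 + 25 + 19 + 24 + 14 + 5 = 113
Option B: 5 + 15 + 24 + 21 + 25 + 26 = 116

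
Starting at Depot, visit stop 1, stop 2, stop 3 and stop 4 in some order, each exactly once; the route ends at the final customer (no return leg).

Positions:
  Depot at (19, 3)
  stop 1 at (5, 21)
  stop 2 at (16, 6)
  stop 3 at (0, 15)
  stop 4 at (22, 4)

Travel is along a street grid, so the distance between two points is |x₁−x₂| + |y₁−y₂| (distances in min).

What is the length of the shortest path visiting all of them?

There are 4! = 24 possible orderings.
Depot - stop 1 - stop 2 - stop 3 - stop 4: 32+26+25+33 = 116
Depot - stop 1 - stop 2 - stop 4 - stop 3: 32+26+8+33 = 99
Depot - stop 1 - stop 3 - stop 2 - stop 4: 32+11+25+8 = 76
Depot - stop 1 - stop 3 - stop 4 - stop 2: 32+11+33+8 = 84
Depot - stop 1 - stop 4 - stop 2 - stop 3: 32+34+8+25 = 99
Depot - stop 1 - stop 4 - stop 3 - stop 2: 32+34+33+25 = 124
Depot - stop 2 - stop 1 - stop 3 - stop 4: 6+26+11+33 = 76
Depot - stop 2 - stop 1 - stop 4 - stop 3: 6+26+34+33 = 99
Depot - stop 2 - stop 3 - stop 1 - stop 4: 6+25+11+34 = 76
Depot - stop 2 - stop 3 - stop 4 - stop 1: 6+25+33+34 = 98
Depot - stop 2 - stop 4 - stop 1 - stop 3: 6+8+34+11 = 59
Depot - stop 2 - stop 4 - stop 3 - stop 1: 6+8+33+11 = 58
Depot - stop 3 - stop 1 - stop 2 - stop 4: 31+11+26+8 = 76
Depot - stop 3 - stop 1 - stop 4 - stop 2: 31+11+34+8 = 84
… (10 more)
Depot - stop 4 - stop 2 - stop 3 - stop 1: 4+8+25+11 = 48  ← best
The minimum is 48.
One shortest path: Depot → stop 4 → stop 2 → stop 3 → stop 1.

Shortest open route: 48 min.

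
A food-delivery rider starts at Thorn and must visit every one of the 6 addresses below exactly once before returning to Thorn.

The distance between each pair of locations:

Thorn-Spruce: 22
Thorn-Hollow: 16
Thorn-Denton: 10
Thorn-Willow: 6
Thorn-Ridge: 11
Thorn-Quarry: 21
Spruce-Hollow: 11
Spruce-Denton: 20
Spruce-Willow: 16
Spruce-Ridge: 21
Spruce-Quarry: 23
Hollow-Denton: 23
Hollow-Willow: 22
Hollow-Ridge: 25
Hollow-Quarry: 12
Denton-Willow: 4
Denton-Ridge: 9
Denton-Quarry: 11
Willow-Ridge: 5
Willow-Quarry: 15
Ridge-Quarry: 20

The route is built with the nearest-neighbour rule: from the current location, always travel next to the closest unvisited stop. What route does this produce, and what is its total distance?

From Thorn: distances to unvisited — Willow=6, Denton=10, Ridge=11, Hollow=16, Quarry=21, Spruce=22. Nearest is Willow (6).
From Willow: distances to unvisited — Denton=4, Ridge=5, Quarry=15, Spruce=16, Hollow=22. Nearest is Denton (4).
From Denton: distances to unvisited — Ridge=9, Quarry=11, Spruce=20, Hollow=23. Nearest is Ridge (9).
From Ridge: distances to unvisited — Quarry=20, Spruce=21, Hollow=25. Nearest is Quarry (20).
From Quarry: distances to unvisited — Hollow=12, Spruce=23. Nearest is Hollow (12).
From Hollow: distances to unvisited — Spruce=11. Nearest is Spruce (11).
Return Spruce→Thorn: 22.
Total = 6 + 4 + 9 + 20 + 12 + 11 + 22 = 84.

Nearest-neighbour total = 84; route Thorn → Willow → Denton → Ridge → Quarry → Hollow → Spruce → Thorn.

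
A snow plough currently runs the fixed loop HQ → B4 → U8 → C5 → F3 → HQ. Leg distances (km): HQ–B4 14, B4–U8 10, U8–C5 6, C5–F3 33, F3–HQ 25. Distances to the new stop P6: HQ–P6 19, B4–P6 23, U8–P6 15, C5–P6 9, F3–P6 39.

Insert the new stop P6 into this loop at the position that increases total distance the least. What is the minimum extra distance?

+15 km — insert P6 between C5 and F3.

Insertion cost between consecutive stops i–j is d(i,P6) + d(P6,j) − d(i,j):
  between HQ and B4: 19 + 23 − 14 = 28
  between B4 and U8: 23 + 15 − 10 = 28
  between U8 and C5: 15 + 9 − 6 = 18
  between C5 and F3: 9 + 39 − 33 = 15
  between F3 and HQ: 39 + 19 − 25 = 33
Cheapest insertion is between C5 and F3, adding 15.
New total = 88 + 15 = 103.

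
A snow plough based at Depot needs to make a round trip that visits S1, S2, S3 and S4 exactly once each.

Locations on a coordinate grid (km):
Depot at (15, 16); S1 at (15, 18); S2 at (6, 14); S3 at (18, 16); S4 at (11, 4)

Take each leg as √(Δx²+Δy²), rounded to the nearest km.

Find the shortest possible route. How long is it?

Shortest round trip = 40 km.

Depot-S1-S2-S3-S4-Depot: 2+10+12+14+13 = 51
Depot-S1-S2-S4-S3-Depot: 2+10+11+14+3 = 40
Depot-S1-S3-S2-S4-Depot: 2+4+12+11+13 = 42
Depot-S1-S3-S4-S2-Depot: 2+4+14+11+9 = 40
Depot-S1-S4-S2-S3-Depot: 2+15+11+12+3 = 43
Depot-S1-S4-S3-S2-Depot: 2+15+14+12+9 = 52
Depot-S2-S1-S3-S4-Depot: 9+10+4+14+13 = 50
Depot-S2-S1-S4-S3-Depot: 9+10+15+14+3 = 51
Depot-S2-S3-S1-S4-Depot: 9+12+4+15+13 = 53
Depot-S2-S4-S1-S3-Depot: 9+11+15+4+3 = 42
Depot-S3-S1-S2-S4-Depot: 3+4+10+11+13 = 41
Depot-S3-S2-S1-S4-Depot: 3+12+10+15+13 = 53
The minimum is 40.
One optimal route: Depot → S1 → S2 → S4 → S3 → Depot (or its reverse).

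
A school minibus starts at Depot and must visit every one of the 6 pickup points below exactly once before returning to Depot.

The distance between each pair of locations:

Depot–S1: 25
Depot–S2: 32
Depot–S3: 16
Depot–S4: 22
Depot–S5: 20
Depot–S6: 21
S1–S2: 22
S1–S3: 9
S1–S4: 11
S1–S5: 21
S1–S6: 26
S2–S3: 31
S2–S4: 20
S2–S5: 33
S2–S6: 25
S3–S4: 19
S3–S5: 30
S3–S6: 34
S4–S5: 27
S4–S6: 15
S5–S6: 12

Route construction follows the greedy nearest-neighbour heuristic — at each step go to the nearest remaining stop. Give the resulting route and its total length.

Total distance 128 via the nearest-neighbour route Depot → S3 → S1 → S4 → S6 → S5 → S2 → Depot.

Depot → [S3:16 / S5:20 / S6:21 / S4:22 / S1:25 / S2:32] → S3 (16)
S3 → [S1:9 / S4:19 / S5:30 / S2:31 / S6:34] → S1 (9)
S1 → [S4:11 / S5:21 / S2:22 / S6:26] → S4 (11)
S4 → [S6:15 / S2:20 / S5:27] → S6 (15)
S6 → [S5:12 / S2:25] → S5 (12)
S5 → [S2:33] → S2 (33)
Return S2→Depot: 32.
Total = 16 + 9 + 11 + 15 + 12 + 33 + 32 = 128.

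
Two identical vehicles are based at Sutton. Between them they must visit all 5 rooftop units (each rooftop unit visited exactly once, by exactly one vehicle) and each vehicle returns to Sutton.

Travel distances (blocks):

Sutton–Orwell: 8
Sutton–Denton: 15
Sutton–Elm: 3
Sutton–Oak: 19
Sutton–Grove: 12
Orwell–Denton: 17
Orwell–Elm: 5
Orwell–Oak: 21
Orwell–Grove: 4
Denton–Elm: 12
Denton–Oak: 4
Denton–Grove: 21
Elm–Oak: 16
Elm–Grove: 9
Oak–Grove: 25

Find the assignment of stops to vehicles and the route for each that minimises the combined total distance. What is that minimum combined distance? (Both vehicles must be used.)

62 blocks — the smallest possible combined total.

Try each way of splitting the stops between the two vehicles (each non-empty) and, for each split, find the best tour for each vehicle:
  {Orwell} + {Denton, Elm, Oak, Grove}: 16 + 56 = 72
  {Denton} + {Orwell, Elm, Oak, Grove}: 30 + 56 = 86
  {Orwell, Denton} + {Elm, Oak, Grove}: 40 + 56 = 96
  {Elm} + {Orwell, Denton, Oak, Grove}: 6 + 56 = 62
  {Orwell, Elm} + {Denton, Oak, Grove}: 16 + 56 = 72
  {Denton, Elm} + {Orwell, Oak, Grove}: 30 + 56 = 86
  … (15 splits in total)
Best: vehicle 1 Sutton → Elm → Sutton = 6; vehicle 2 Sutton → Orwell → Grove → Denton → Oak → Sutton = 56; combined 62.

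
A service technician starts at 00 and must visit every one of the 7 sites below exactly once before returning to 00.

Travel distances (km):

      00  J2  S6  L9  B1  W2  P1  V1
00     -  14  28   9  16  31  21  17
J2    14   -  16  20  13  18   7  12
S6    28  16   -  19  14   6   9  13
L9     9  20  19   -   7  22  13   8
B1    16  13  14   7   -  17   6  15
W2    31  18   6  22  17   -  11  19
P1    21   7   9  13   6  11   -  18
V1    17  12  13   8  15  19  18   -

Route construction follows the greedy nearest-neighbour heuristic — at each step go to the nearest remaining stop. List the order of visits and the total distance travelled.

91 km along 00 → L9 → B1 → P1 → J2 → V1 → S6 → W2 → 00.

At 00 the remaining stops are L9 9, J2 14, B1 16, V1 17, P1 21, S6 28, W2 31; go to L9.
At L9 the remaining stops are B1 7, V1 8, P1 13, S6 19, J2 20, W2 22; go to B1.
At B1 the remaining stops are P1 6, J2 13, S6 14, V1 15, W2 17; go to P1.
At P1 the remaining stops are J2 7, S6 9, W2 11, V1 18; go to J2.
At J2 the remaining stops are V1 12, S6 16, W2 18; go to V1.
At V1 the remaining stops are S6 13, W2 19; go to S6.
At S6 the remaining stops are W2 6; go to W2.
Return W2→00: 31.
Total = 9 + 7 + 6 + 7 + 12 + 13 + 6 + 31 = 91.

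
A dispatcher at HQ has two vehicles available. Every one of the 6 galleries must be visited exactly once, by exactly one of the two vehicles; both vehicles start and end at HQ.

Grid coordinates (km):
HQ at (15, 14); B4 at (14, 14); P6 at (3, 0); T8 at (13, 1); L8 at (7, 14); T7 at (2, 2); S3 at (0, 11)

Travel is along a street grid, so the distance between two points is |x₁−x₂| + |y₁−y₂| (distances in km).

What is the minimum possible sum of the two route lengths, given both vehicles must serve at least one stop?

Minimum combined distance: 60 km.

Check every non-empty split of the stops between the two vehicles; for each half take its own optimal tour:
  {B4} + {P6, T8, L8, T7, S3}: 2 + 58 = 60
  {P6} + {B4, T8, L8, T7, S3}: 52 + 56 = 108
  {B4, P6} + {T8, L8, T7, S3}: 52 + 56 = 108
  {T8} + {B4, P6, L8, T7, S3}: 30 + 58 = 88
  {B4, T8} + {P6, L8, T7, S3}: 30 + 58 = 88
  {P6, T8} + {B4, L8, T7, S3}: 52 + 54 = 106
  … (31 splits in total)
Best: vehicle 1 HQ → B4 → HQ = 2; vehicle 2 HQ → T8 → P6 → T7 → S3 → L8 → HQ = 58; combined 60.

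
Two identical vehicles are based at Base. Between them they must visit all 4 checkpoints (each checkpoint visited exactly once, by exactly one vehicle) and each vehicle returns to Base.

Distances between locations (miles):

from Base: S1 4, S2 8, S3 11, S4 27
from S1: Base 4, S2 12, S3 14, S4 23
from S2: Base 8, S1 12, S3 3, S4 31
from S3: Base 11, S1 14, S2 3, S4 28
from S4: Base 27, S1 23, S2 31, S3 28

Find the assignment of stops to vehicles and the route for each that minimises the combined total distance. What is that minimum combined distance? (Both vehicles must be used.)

Minimum combined distance: 74 miles.

There are 2^3 − 1 = 7 ways to divide the 4 stops into two non-empty groups. For each, the best each vehicle can do is its own shortest tour through its group:
  {S1} + {S2, S3, S4}: 8 + 66 = 74
  {S2} + {S1, S3, S4}: 16 + 66 = 82
  {S1, S2} + {S3, S4}: 24 + 66 = 90
  {S3} + {S1, S2, S4}: 22 + 66 = 88
  {S1, S3} + {S2, S4}: 29 + 66 = 95
  {S2, S3} + {S1, S4}: 22 + 54 = 76
  … (7 splits in total)
Best: vehicle 1 Base → S1 → Base = 8; vehicle 2 Base → S2 → S3 → S4 → Base = 66; combined 74.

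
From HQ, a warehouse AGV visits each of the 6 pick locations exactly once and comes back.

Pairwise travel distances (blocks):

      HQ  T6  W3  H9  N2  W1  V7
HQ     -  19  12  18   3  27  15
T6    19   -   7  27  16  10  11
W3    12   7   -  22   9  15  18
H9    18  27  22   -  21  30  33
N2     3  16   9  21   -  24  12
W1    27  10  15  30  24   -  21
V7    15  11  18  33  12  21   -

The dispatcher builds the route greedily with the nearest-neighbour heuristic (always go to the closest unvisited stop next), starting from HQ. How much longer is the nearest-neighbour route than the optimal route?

The nearest-neighbour route is 10 blocks longer than optimal.

HQ: N2=3, W3=12, V7=15, H9=18, T6=19, W1=27 ⇒ N2
N2: W3=9, V7=12, T6=16, H9=21, W1=24 ⇒ W3
W3: T6=7, W1=15, V7=18, H9=22 ⇒ T6
T6: W1=10, V7=11, H9=27 ⇒ W1
W1: V7=21, H9=30 ⇒ V7
V7: H9=33 ⇒ H9
NN route HQ → N2 → W3 → T6 → W1 → V7 → H9 → HQ costs 101.
Optimal: HQ → H9 → W3 → W1 → T6 → V7 → N2 → HQ costs 91 (by enumerating all 360 distinct tours).
Excess = 101 − 91 = 10.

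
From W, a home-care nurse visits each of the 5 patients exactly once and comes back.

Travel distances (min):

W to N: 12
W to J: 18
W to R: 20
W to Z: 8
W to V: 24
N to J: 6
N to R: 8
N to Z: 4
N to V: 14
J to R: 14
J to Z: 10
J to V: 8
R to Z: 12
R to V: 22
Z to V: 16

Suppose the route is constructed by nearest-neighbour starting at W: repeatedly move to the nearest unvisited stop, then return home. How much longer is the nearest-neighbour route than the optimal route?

From W: Z=8, N=12, J=18, R=20, V=24 → choose Z (8).
From Z: N=4, J=10, R=12, V=16 → choose N (4).
From N: J=6, R=8, V=14 → choose J (6).
From J: V=8, R=14 → choose V (8).
From V: R=22 → choose R (22).
NN route W → Z → N → J → V → R → W costs 68.
Optimal: W → N → R → J → V → Z → W costs 66 (by enumerating all 60 distinct tours).
Excess = 68 − 66 = 2.

The nearest-neighbour route is 2 min longer than optimal.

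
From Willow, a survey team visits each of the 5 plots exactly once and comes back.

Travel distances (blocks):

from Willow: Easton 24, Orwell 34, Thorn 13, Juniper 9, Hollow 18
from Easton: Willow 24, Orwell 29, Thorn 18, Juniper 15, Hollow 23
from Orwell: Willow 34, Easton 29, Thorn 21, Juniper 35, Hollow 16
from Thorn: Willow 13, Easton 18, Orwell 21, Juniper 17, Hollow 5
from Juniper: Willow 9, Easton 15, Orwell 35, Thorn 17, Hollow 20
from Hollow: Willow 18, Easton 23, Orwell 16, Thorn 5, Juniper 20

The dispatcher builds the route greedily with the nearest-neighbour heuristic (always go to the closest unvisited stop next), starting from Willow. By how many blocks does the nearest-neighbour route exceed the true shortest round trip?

The nearest-neighbour route is 10 blocks longer than optimal.

From Willow: Juniper=9, Thorn=13, Hollow=18, Easton=24, Orwell=34 → choose Juniper (9).
From Juniper: Easton=15, Thorn=17, Hollow=20, Orwell=35 → choose Easton (15).
From Easton: Thorn=18, Hollow=23, Orwell=29 → choose Thorn (18).
From Thorn: Hollow=5, Orwell=21 → choose Hollow (5).
From Hollow: Orwell=16 → choose Orwell (16).
NN route Willow → Juniper → Easton → Thorn → Hollow → Orwell → Willow costs 97.
Optimal: Willow → Thorn → Hollow → Orwell → Easton → Juniper → Willow costs 87 (by enumerating all 60 distinct tours).
Excess = 97 − 87 = 10.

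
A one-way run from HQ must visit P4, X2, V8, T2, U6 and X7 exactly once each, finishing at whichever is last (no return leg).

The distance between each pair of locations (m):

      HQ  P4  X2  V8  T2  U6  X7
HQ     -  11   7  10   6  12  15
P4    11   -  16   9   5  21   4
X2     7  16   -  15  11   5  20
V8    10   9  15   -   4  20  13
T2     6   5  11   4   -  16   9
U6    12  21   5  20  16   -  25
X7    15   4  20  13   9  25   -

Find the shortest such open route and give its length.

There are 6! = 720 possible orderings.
HQ → P4 → X2 → V8 → T2 → U6 → X7: 11+16+15+4+16+25 = 87
HQ → P4 → X2 → V8 → T2 → X7 → U6: 11+16+15+4+9+25 = 80
HQ → P4 → X2 → V8 → U6 → T2 → X7: 11+16+15+20+16+9 = 87
HQ → P4 → X2 → V8 → U6 → X7 → T2: 11+16+15+20+25+9 = 96
HQ → P4 → X2 → V8 → X7 → T2 → U6: 11+16+15+13+9+16 = 80
HQ → P4 → X2 → V8 → X7 → U6 → T2: 11+16+15+13+25+16 = 96
HQ → P4 → X2 → T2 → V8 → U6 → X7: 11+16+11+4+20+25 = 87
HQ → P4 → X2 → T2 → V8 → X7 → U6: 11+16+11+4+13+25 = 80
… (712 more)
HQ → X2 → U6 → V8 → T2 → P4 → X7: 7+5+20+4+5+4 = 45  ← best
The minimum is 45.
One shortest path: HQ → X2 → U6 → V8 → T2 → P4 → X7.

45 m — the minimum one-way total.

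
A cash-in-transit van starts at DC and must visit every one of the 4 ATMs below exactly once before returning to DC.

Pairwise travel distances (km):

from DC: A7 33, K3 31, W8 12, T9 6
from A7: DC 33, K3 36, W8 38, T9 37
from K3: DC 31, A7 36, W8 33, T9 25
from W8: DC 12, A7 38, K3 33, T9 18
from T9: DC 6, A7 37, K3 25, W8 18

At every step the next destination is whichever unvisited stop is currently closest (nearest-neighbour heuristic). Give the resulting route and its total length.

Total distance 126 km via the nearest-neighbour route DC → T9 → W8 → K3 → A7 → DC.

From DC: distances to unvisited — T9=6, W8=12, K3=31, A7=33. Nearest is T9 (6).
From T9: distances to unvisited — W8=18, K3=25, A7=37. Nearest is W8 (18).
From W8: distances to unvisited — K3=33, A7=38. Nearest is K3 (33).
From K3: distances to unvisited — A7=36. Nearest is A7 (36).
Return A7→DC: 33.
Total = 6 + 18 + 33 + 36 + 33 = 126.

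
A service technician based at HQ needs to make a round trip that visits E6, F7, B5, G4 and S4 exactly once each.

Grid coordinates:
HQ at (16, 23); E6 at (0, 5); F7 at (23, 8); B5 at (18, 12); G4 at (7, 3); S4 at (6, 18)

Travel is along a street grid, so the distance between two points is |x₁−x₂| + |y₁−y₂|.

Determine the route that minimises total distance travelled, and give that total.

Shortest round trip = 86.

There are 60 distinct closed tours to check (reversals are equivalent).
HQ → E6 → F7 → B5 → G4 → S4 → HQ: 34+26+9+20+16+15 = 120
HQ → E6 → F7 → B5 → S4 → G4 → HQ: 34+26+9+18+16+29 = 132
HQ → E6 → F7 → G4 → B5 → S4 → HQ: 34+26+21+20+18+15 = 134
HQ → E6 → F7 → G4 → S4 → B5 → HQ: 34+26+21+16+18+13 = 128
HQ → E6 → F7 → S4 → B5 → G4 → HQ: 34+26+27+18+20+29 = 154
HQ → E6 → F7 → S4 → G4 → B5 → HQ: 34+26+27+16+20+13 = 136
HQ → E6 → B5 → F7 → G4 → S4 → HQ: 34+25+9+21+16+15 = 120
HQ → E6 → B5 → F7 → S4 → G4 → HQ: 34+25+9+27+16+29 = 140
HQ → E6 → B5 → G4 → F7 → S4 → HQ: 34+25+20+21+27+15 = 142
HQ → E6 → B5 → G4 → S4 → F7 → HQ: 34+25+20+16+27+22 = 144
HQ → E6 → B5 → S4 → F7 → G4 → HQ: 34+25+18+27+21+29 = 154
HQ → E6 → B5 → S4 → G4 → F7 → HQ: 34+25+18+16+21+22 = 136
HQ → E6 → G4 → F7 → B5 → S4 → HQ: 34+9+21+9+18+15 = 106
HQ → E6 → G4 → F7 → S4 → B5 → HQ: 34+9+21+27+18+13 = 122
… (46 more)
HQ → B5 → F7 → G4 → E6 → S4 → HQ: 13+9+21+9+19+15 = 86  ← best
The minimum is 86.
One optimal route: HQ → B5 → F7 → G4 → E6 → S4 → HQ (or its reverse).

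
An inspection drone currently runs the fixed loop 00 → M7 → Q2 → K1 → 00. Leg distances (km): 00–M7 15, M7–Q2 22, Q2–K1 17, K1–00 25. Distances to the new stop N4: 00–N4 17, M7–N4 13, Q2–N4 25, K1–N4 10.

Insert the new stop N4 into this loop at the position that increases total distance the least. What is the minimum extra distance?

Insertion cost between consecutive stops i–j is d(i,N4) + d(N4,j) − d(i,j):
  between 00 and M7: 17 + 13 − 15 = 15
  between M7 and Q2: 13 + 25 − 22 = 16
  between Q2 and K1: 25 + 10 − 17 = 18
  between K1 and 00: 10 + 17 − 25 = 2
Cheapest insertion is between K1 and 00, adding 2.
New total = 79 + 2 = 81.

Minimum extra distance: 2 km, inserting N4 between K1 and 00.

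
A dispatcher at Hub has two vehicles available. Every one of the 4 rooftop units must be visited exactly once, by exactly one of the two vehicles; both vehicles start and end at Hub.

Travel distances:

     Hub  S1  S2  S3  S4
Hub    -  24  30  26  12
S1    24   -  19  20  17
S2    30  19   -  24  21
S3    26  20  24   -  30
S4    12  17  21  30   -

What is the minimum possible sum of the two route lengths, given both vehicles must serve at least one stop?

There are 2^3 − 1 = 7 ways to divide the 4 stops into two non-empty groups. For each, the best each vehicle can do is its own shortest tour through its group:
  {S1} + {S2, S3, S4}: 48 + 83 = 131
  {S2} + {S1, S3, S4}: 60 + 75 = 135
  {S1, S2} + {S3, S4}: 73 + 68 = 141
  {S3} + {S1, S2, S4}: 52 + 76 = 128
  {S1, S3} + {S2, S4}: 70 + 63 = 133
  {S2, S3} + {S1, S4}: 80 + 53 = 133
  … (7 splits in total)
  {S1, S2, S3} + {S4}: 93 + 24 = 117  ← best
Best: vehicle 1 Hub → S1 → S2 → S3 → Hub = 93; vehicle 2 Hub → S4 → Hub = 24; combined 117.

117 — the smallest possible combined total.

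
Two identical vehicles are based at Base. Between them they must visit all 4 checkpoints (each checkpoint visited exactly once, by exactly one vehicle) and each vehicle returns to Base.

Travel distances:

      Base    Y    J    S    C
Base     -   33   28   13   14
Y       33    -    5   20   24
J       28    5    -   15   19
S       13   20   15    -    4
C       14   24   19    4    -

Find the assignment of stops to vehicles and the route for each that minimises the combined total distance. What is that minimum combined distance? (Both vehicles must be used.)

Try each way of splitting the stops between the two vehicles (each non-empty) and, for each split, find the best tour for each vehicle:
  {Y} + {J, S, C}: 66 + 61 = 127
  {J} + {Y, S, C}: 56 + 71 = 127
  {Y, J} + {S, C}: 66 + 31 = 97
  {S} + {Y, J, C}: 26 + 71 = 97
  {Y, S} + {J, C}: 66 + 61 = 127
  {J, S} + {Y, C}: 56 + 71 = 127
  … (7 splits in total)
  {Y, J, S} + {C}: 66 + 28 = 94  ← best
Best: vehicle 1 Base → Y → J → S → Base = 66; vehicle 2 Base → C → Base = 28; combined 94.

94 — the smallest possible combined total.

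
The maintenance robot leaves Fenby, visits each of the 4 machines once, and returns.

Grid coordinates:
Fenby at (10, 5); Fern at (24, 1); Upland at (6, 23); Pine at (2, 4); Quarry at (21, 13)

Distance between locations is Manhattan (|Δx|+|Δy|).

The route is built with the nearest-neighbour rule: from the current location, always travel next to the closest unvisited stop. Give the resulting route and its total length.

Nearest-neighbour total = 90; route Fenby → Pine → Upland → Quarry → Fern → Fenby.

From Fenby: distances to unvisited — Pine=9, Fern=18, Quarry=19, Upland=22. Nearest is Pine (9).
From Pine: distances to unvisited — Upland=23, Fern=25, Quarry=28. Nearest is Upland (23).
From Upland: distances to unvisited — Quarry=25, Fern=40. Nearest is Quarry (25).
From Quarry: distances to unvisited — Fern=15. Nearest is Fern (15).
Return Fern→Fenby: 18.
Total = 9 + 23 + 25 + 15 + 18 = 90.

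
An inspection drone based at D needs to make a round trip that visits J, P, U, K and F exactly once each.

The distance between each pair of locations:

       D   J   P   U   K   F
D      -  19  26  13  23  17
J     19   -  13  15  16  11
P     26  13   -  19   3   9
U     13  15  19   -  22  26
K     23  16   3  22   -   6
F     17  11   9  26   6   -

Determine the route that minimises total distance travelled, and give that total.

With 5 stops there are 5!/2 = 60 distinct round trips (a route and its reverse cost the same).
D → J → P → U → K → F → D: 19+13+19+22+6+17 = 96
D → J → P → U → F → K → D: 19+13+19+26+6+23 = 106
D → J → P → K → U → F → D: 19+13+3+22+26+17 = 100
D → J → P → K → F → U → D: 19+13+3+6+26+13 = 80
D → J → P → F → U → K → D: 19+13+9+26+22+23 = 112
D → J → P → F → K → U → D: 19+13+9+6+22+13 = 82
D → J → U → P → K → F → D: 19+15+19+3+6+17 = 79
D → J → U → P → F → K → D: 19+15+19+9+6+23 = 91
D → J → U → K → P → F → D: 19+15+22+3+9+17 = 85
D → J → U → K → F → P → D: 19+15+22+6+9+26 = 97
D → J → U → F → P → K → D: 19+15+26+9+3+23 = 95
D → J → U → F → K → P → D: 19+15+26+6+3+26 = 95
D → J → K → P → U → F → D: 19+16+3+19+26+17 = 100
D → J → K → P → F → U → D: 19+16+3+9+26+13 = 86
… (46 more)
D → U → J → P → K → F → D: 13+15+13+3+6+17 = 67  ← best
The minimum is 67.
One optimal route: D → U → J → P → K → F → D (or its reverse).

Minimum total distance: 67.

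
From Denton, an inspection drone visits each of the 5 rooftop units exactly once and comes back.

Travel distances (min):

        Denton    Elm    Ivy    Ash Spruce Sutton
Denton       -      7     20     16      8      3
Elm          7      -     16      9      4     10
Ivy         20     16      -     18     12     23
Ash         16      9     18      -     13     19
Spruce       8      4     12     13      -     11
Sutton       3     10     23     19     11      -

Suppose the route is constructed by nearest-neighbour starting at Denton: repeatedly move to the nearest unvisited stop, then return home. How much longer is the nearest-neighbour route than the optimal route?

From Denton: Sutton=3, Elm=7, Spruce=8, Ash=16, Ivy=20 → choose Sutton (3).
From Sutton: Elm=10, Spruce=11, Ash=19, Ivy=23 → choose Elm (10).
From Elm: Spruce=4, Ash=9, Ivy=16 → choose Spruce (4).
From Spruce: Ivy=12, Ash=13 → choose Ivy (12).
From Ivy: Ash=18 → choose Ash (18).
NN route Denton → Sutton → Elm → Spruce → Ivy → Ash → Denton costs 63.
Optimal: Denton → Elm → Ash → Ivy → Spruce → Sutton → Denton costs 60 (by enumerating all 60 distinct tours).
Excess = 63 − 60 = 3.

3 min longer than the optimal tour.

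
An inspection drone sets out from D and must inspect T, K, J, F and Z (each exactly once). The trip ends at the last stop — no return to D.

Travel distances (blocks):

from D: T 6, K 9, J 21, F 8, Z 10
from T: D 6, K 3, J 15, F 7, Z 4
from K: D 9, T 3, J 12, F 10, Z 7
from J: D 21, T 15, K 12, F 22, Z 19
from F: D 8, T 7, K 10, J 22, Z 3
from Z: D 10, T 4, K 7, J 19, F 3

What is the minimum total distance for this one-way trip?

There are 5! = 120 possible orderings.
D - T - K - J - F - Z: 6+3+12+22+3 = 46
D - T - K - J - Z - F: 6+3+12+19+3 = 43
D - T - K - F - J - Z: 6+3+10+22+19 = 60
D - T - K - F - Z - J: 6+3+10+3+19 = 41
D - T - K - Z - J - F: 6+3+7+19+22 = 57
D - T - K - Z - F - J: 6+3+7+3+22 = 41
D - T - J - K - F - Z: 6+15+12+10+3 = 46
D - T - J - K - Z - F: 6+15+12+7+3 = 43
D - T - J - F - K - Z: 6+15+22+10+7 = 60
D - T - J - F - Z - K: 6+15+22+3+7 = 53
D - T - J - Z - K - F: 6+15+19+7+10 = 57
D - T - J - Z - F - K: 6+15+19+3+10 = 53
D - T - F - K - J - Z: 6+7+10+12+19 = 54
D - T - F - K - Z - J: 6+7+10+7+19 = 49
… (106 more)
D - F - Z - T - K - J: 8+3+4+3+12 = 30  ← best
The minimum is 30.
One shortest path: D → F → Z → T → K → J.

30 blocks — the minimum one-way total.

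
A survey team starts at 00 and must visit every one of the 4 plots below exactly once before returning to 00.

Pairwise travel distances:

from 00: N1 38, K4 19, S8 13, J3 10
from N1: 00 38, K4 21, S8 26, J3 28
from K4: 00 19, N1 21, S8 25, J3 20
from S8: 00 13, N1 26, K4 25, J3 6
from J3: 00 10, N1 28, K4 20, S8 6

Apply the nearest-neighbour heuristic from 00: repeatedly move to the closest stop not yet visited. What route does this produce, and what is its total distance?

At 00 the remaining stops are J3 10, S8 13, K4 19, N1 38; go to J3.
At J3 the remaining stops are S8 6, K4 20, N1 28; go to S8.
At S8 the remaining stops are K4 25, N1 26; go to K4.
At K4 the remaining stops are N1 21; go to N1.
Return N1→00: 38.
Total = 10 + 6 + 25 + 21 + 38 = 100.

100 along 00 → J3 → S8 → K4 → N1 → 00.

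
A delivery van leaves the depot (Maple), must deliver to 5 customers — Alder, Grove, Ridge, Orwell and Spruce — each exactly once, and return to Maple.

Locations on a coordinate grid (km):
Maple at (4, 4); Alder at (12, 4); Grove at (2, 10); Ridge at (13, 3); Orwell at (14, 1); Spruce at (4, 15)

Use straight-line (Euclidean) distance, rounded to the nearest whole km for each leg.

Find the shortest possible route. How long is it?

With 5 stops there are 5!/2 = 60 distinct round trips (a route and its reverse cost the same).
Maple → Alder → Grove → Ridge → Orwell → Spruce → Maple: 8+12+13+2+17+11 = 63
Maple → Alder → Grove → Ridge → Spruce → Orwell → Maple: 8+12+13+15+17+10 = 75
Maple → Alder → Grove → Orwell → Ridge → Spruce → Maple: 8+12+15+2+15+11 = 63
Maple → Alder → Grove → Orwell → Spruce → Ridge → Maple: 8+12+15+17+15+9 = 76
Maple → Alder → Grove → Spruce → Ridge → Orwell → Maple: 8+12+5+15+2+10 = 52
Maple → Alder → Grove → Spruce → Orwell → Ridge → Maple: 8+12+5+17+2+9 = 53
Maple → Alder → Ridge → Grove → Orwell → Spruce → Maple: 8+1+13+15+17+11 = 65
Maple → Alder → Ridge → Grove → Spruce → Orwell → Maple: 8+1+13+5+17+10 = 54
Maple → Alder → Ridge → Orwell → Grove → Spruce → Maple: 8+1+2+15+5+11 = 42
Maple → Alder → Ridge → Orwell → Spruce → Grove → Maple: 8+1+2+17+5+6 = 39
Maple → Alder → Ridge → Spruce → Grove → Orwell → Maple: 8+1+15+5+15+10 = 54
Maple → Alder → Ridge → Spruce → Orwell → Grove → Maple: 8+1+15+17+15+6 = 62
Maple → Alder → Orwell → Grove → Ridge → Spruce → Maple: 8+4+15+13+15+11 = 66
Maple → Alder → Orwell → Grove → Spruce → Ridge → Maple: 8+4+15+5+15+9 = 56
… (46 more)
Maple → Grove → Spruce → Alder → Ridge → Orwell → Maple: 6+5+14+1+2+10 = 38  ← best
The minimum is 38.
One optimal route: Maple → Grove → Spruce → Alder → Ridge → Orwell → Maple (or its reverse).

Minimum total distance: 38 km.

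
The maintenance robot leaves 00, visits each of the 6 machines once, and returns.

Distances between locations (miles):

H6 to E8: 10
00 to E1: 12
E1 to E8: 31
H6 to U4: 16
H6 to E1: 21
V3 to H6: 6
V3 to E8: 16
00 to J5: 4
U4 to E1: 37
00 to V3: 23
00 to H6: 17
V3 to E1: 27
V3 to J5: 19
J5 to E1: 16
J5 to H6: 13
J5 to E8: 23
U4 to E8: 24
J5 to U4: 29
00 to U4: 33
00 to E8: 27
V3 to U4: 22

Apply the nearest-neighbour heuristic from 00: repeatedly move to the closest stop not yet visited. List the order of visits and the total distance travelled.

At 00 the remaining stops are J5 4, E1 12, H6 17, V3 23, E8 27, U4 33; go to J5.
At J5 the remaining stops are H6 13, E1 16, V3 19, E8 23, U4 29; go to H6.
At H6 the remaining stops are V3 6, E8 10, U4 16, E1 21; go to V3.
At V3 the remaining stops are E8 16, U4 22, E1 27; go to E8.
At E8 the remaining stops are U4 24, E1 31; go to U4.
At U4 the remaining stops are E1 37; go to E1.
Return E1→00: 12.
Total = 4 + 13 + 6 + 16 + 24 + 37 + 12 = 112.

112 miles along 00 → J5 → H6 → V3 → E8 → U4 → E1 → 00.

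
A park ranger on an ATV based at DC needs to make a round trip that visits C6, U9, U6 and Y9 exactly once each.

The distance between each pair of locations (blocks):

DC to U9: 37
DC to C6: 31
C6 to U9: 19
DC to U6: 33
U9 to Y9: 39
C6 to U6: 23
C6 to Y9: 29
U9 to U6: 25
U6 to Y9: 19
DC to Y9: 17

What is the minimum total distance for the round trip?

Shortest round trip = 111 blocks.

DC → C6 → U9 → U6 → Y9 → DC: 31+19+25+19+17 = 111
DC → C6 → U9 → Y9 → U6 → DC: 31+19+39+19+33 = 141
DC → C6 → U6 → U9 → Y9 → DC: 31+23+25+39+17 = 135
DC → C6 → U6 → Y9 → U9 → DC: 31+23+19+39+37 = 149
DC → C6 → Y9 → U9 → U6 → DC: 31+29+39+25+33 = 157
DC → C6 → Y9 → U6 → U9 → DC: 31+29+19+25+37 = 141
DC → U9 → C6 → U6 → Y9 → DC: 37+19+23+19+17 = 115
DC → U9 → C6 → Y9 → U6 → DC: 37+19+29+19+33 = 137
DC → U9 → U6 → C6 → Y9 → DC: 37+25+23+29+17 = 131
DC → U9 → Y9 → C6 → U6 → DC: 37+39+29+23+33 = 161
DC → U6 → C6 → U9 → Y9 → DC: 33+23+19+39+17 = 131
DC → U6 → U9 → C6 → Y9 → DC: 33+25+19+29+17 = 123
The minimum is 111.
One optimal route: DC → C6 → U9 → U6 → Y9 → DC (or its reverse).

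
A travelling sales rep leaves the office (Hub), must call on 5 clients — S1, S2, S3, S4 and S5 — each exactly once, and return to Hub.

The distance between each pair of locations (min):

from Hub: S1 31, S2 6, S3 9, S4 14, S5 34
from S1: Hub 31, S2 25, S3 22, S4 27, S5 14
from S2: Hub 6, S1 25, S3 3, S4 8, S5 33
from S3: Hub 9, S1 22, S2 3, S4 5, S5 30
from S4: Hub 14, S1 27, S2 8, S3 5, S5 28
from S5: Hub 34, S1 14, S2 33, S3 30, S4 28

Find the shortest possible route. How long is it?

Shortest round trip = 87 min.

Hub → S1 → S2 → S3 → S4 → S5 → Hub: 31+25+3+5+28+34 = 126
Hub → S1 → S2 → S3 → S5 → S4 → Hub: 31+25+3+30+28+14 = 131
Hub → S1 → S2 → S4 → S3 → S5 → Hub: 31+25+8+5+30+34 = 133
Hub → S1 → S2 → S4 → S5 → S3 → Hub: 31+25+8+28+30+9 = 131
Hub → S1 → S2 → S5 → S3 → S4 → Hub: 31+25+33+30+5+14 = 138
Hub → S1 → S2 → S5 → S4 → S3 → Hub: 31+25+33+28+5+9 = 131
Hub → S1 → S3 → S2 → S4 → S5 → Hub: 31+22+3+8+28+34 = 126
Hub → S1 → S3 → S2 → S5 → S4 → Hub: 31+22+3+33+28+14 = 131
Hub → S1 → S3 → S4 → S2 → S5 → Hub: 31+22+5+8+33+34 = 133
Hub → S1 → S3 → S4 → S5 → S2 → Hub: 31+22+5+28+33+6 = 125
Hub → S1 → S3 → S5 → S2 → S4 → Hub: 31+22+30+33+8+14 = 138
Hub → S1 → S3 → S5 → S4 → S2 → Hub: 31+22+30+28+8+6 = 125
Hub → S1 → S4 → S2 → S3 → S5 → Hub: 31+27+8+3+30+34 = 133
Hub → S1 → S4 → S2 → S5 → S3 → Hub: 31+27+8+33+30+9 = 138
… (46 more)
Hub → S1 → S5 → S4 → S3 → S2 → Hub: 31+14+28+5+3+6 = 87  ← best
The minimum is 87.
One optimal route: Hub → S1 → S5 → S4 → S3 → S2 → Hub (or its reverse).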